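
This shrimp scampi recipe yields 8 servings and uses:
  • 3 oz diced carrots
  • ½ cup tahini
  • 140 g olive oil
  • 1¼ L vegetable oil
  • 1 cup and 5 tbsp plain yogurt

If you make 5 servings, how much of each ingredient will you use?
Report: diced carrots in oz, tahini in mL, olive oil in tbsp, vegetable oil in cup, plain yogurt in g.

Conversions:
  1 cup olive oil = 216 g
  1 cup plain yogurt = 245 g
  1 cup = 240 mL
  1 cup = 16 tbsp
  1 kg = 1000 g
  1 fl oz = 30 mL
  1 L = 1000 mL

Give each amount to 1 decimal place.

diced carrots: 1.9 oz; tahini: 75.0 mL; olive oil: 6.5 tbsp; vegetable oil: 3.3 cup; plain yogurt: 201.0 g

Scaling factor: 5/8 = 0.625.
diced carrots: 3 oz × 5/8 ≈ 1.9 oz
tahini: 0.5 cup × 5/8 × 240 mL/cup = 75.0 mL
olive oil: 140 g × 5/8 ÷ 216 g/cup × 16 tbsp/cup ≈ 6.5 tbsp
vegetable oil: 1.25 L × 5/8 × 1000 mL/L ÷ 240 mL/cup ≈ 3.3 cup
plain yogurt: (1 cup + 5 tbsp = 1.3125 cup) × 5/8 × 245 g/cup ≈ 201.0 g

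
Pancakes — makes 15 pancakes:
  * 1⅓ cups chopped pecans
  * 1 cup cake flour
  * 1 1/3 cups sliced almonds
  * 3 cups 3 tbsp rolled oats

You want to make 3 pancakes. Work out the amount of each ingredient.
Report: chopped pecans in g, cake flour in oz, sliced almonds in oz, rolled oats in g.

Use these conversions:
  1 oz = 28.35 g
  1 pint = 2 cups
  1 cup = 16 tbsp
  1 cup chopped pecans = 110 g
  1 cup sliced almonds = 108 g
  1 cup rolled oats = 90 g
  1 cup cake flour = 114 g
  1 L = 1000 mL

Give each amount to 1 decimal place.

Scaling factor: 3/15 = 1/5 = 0.2.
chopped pecans: 4/3 cup × 1/5 × 110 g/cup ≈ 29.3 g
cake flour: 1 cup × 1/5 × 114 g/cup ÷ 28.35 g/oz ≈ 0.8 oz
sliced almonds: 4/3 cup × 1/5 × 108 g/cup ÷ 28.35 g/oz ≈ 1.0 oz
rolled oats: (3 cup + 3 tbsp = 3.1875 cup) × 1/5 × 90 g/cup ≈ 57.4 g

chopped pecans: 29.3 g; cake flour: 0.8 oz; sliced almonds: 1.0 oz; rolled oats: 57.4 g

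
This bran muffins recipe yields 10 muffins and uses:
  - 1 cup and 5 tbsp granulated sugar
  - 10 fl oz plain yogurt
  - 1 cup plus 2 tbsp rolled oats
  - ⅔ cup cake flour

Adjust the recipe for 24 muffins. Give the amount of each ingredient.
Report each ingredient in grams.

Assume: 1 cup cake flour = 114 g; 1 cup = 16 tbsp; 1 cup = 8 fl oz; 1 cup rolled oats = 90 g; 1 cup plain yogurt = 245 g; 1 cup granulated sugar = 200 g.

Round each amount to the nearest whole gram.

granulated sugar: 630 g; plain yogurt: 735 g; rolled oats: 243 g; cake flour: 182 g

Scaling factor: 24/10 = 12/5 = 2.4.
granulated sugar: (1 cup + 5 tbsp = 1.3125 cup) × 12/5 × 200 g/cup = 630 g
plain yogurt: 10 fl oz × 12/5 ÷ 8 fl oz/cup × 245 g/cup = 735 g
rolled oats: (1 cup + 2 tbsp = 1.125 cup) × 12/5 × 90 g/cup = 243 g
cake flour: 2/3 cup × 12/5 × 114 g/cup ≈ 182 g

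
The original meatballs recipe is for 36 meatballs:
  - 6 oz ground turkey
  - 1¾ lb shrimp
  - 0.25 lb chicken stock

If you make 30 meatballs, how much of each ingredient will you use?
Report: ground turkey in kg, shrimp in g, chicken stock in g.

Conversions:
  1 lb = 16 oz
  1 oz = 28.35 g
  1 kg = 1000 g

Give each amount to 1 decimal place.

Scaling factor: 30/36 = 5/6.
ground turkey: 6 oz × 5/6 × 28.35 g/oz ÷ 1000 g/kg ≈ 0.1 kg
shrimp: 1.75 lb × 5/6 × 16 oz/lb × 28.35 g/oz = 661.5 g
chicken stock: 0.25 lb × 5/6 × 16 oz/lb × 28.35 g/oz = 94.5 g

ground turkey: 0.1 kg; shrimp: 661.5 g; chicken stock: 94.5 g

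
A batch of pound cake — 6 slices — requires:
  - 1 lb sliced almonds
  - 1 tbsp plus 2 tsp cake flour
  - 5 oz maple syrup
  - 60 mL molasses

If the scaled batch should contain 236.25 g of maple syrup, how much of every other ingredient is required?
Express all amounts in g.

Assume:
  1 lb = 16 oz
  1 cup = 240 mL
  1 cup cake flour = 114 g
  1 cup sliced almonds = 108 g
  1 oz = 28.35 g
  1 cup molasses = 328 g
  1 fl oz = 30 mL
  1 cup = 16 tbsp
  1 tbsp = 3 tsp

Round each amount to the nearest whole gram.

The original recipe has 141.75 g of maple syrup, so the scaling factor is 236.25 ÷ 141.75 = 5/3.
sliced almonds: 1 lb × 5/3 × 16 oz/lb × 28.35 g/oz = 756 g
cake flour: (1 tbsp + 2 tsp = 5/3 tbsp) × 5/3 ÷ 16 tbsp/cup × 114 g/cup ≈ 20 g
molasses: 60 mL × 5/3 ÷ 240 mL/cup × 328 g/cup ≈ 137 g

sliced almonds: 756 g; cake flour: 20 g; molasses: 137 g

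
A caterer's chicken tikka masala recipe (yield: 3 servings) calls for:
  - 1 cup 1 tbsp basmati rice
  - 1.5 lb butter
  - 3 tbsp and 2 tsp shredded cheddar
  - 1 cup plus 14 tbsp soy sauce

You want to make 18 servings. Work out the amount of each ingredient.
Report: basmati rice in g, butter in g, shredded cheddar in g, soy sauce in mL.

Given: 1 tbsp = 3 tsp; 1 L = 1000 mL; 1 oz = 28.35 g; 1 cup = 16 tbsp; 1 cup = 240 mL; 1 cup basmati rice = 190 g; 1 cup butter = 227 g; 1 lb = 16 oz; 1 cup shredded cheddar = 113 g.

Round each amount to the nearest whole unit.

basmati rice: 1211 g; butter: 4082 g; shredded cheddar: 155 g; soy sauce: 2700 mL

Scaling factor: 18/3 = 6.
basmati rice: (1 cup + 1 tbsp = 1.0625 cup) × 6 × 190 g/cup ≈ 1211 g
butter: 1.5 lb × 6 × 16 oz/lb × 28.35 g/oz ≈ 4082 g
shredded cheddar: (3 tbsp + 2 tsp = 11/3 tbsp) × 6 ÷ 16 tbsp/cup × 113 g/cup ≈ 155 g
soy sauce: (1 cup + 14 tbsp = 1.875 cup) × 6 × 240 mL/cup = 2700 mL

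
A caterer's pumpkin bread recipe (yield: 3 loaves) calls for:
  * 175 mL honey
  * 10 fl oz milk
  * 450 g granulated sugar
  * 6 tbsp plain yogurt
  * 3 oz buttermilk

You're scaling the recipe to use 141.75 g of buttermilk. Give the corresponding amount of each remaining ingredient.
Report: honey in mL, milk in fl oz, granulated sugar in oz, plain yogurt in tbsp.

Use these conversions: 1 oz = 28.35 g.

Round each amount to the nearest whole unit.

The original recipe has 85.05 g of buttermilk, so the scaling factor is 141.75 ÷ 85.05 = 5/3.
honey: 175 mL × 5/3 ≈ 292 mL
milk: 10 fl oz × 5/3 ≈ 17 fl oz
granulated sugar: 450 g × 5/3 ÷ 28.35 g/oz ≈ 26 oz
plain yogurt: 6 tbsp × 5/3 = 10 tbsp

honey: 292 mL; milk: 17 fl oz; granulated sugar: 26 oz; plain yogurt: 10 tbsp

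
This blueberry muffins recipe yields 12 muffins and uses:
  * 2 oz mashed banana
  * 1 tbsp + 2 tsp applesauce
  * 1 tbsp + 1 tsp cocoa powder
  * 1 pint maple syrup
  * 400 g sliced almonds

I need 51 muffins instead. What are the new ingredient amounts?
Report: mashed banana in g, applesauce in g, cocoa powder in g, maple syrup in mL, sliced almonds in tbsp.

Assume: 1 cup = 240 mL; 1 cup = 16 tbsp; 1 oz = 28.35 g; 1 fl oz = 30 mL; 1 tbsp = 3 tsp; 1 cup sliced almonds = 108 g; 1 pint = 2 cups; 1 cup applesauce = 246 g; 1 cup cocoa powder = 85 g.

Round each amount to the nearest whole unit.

Scaling factor: 51/12 = 17/4 = 4.25.
mashed banana: 2 oz × 17/4 × 28.35 g/oz ≈ 241 g
applesauce: (1 tbsp + 2 tsp = 5/3 tbsp) × 17/4 ÷ 16 tbsp/cup × 246 g/cup ≈ 109 g
cocoa powder: (1 tbsp + 1 tsp = 4/3 tbsp) × 17/4 ÷ 16 tbsp/cup × 85 g/cup ≈ 30 g
maple syrup: 1 pint × 17/4 × 2 cup/pint × 240 mL/cup = 2040 mL
sliced almonds: 400 g × 17/4 ÷ 108 g/cup × 16 tbsp/cup ≈ 252 tbsp

mashed banana: 241 g; applesauce: 109 g; cocoa powder: 30 g; maple syrup: 2040 mL; sliced almonds: 252 tbsp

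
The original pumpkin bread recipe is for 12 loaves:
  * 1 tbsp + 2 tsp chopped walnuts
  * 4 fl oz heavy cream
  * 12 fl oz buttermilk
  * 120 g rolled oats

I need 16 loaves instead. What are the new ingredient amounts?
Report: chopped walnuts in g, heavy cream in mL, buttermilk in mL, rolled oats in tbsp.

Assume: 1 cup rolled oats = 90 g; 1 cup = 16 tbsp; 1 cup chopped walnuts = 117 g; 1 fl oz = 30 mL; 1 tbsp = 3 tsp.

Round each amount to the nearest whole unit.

Scaling factor: 16/12 = 4/3.
chopped walnuts: (1 tbsp + 2 tsp = 5/3 tbsp) × 4/3 ÷ 16 tbsp/cup × 117 g/cup ≈ 16 g
heavy cream: 4 fl oz × 4/3 × 30 mL/fl oz = 160 mL
buttermilk: 12 fl oz × 4/3 × 30 mL/fl oz = 480 mL
rolled oats: 120 g × 4/3 ÷ 90 g/cup × 16 tbsp/cup ≈ 28 tbsp

chopped walnuts: 16 g; heavy cream: 160 mL; buttermilk: 480 mL; rolled oats: 28 tbsp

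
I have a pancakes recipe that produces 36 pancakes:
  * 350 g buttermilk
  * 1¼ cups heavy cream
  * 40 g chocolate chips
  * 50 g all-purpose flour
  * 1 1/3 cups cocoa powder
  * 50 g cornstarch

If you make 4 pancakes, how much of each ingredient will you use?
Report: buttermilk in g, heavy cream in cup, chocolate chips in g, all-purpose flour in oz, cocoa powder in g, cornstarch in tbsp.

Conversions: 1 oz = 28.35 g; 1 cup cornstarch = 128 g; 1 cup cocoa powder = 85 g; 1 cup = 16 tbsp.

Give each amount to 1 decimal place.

Scaling factor: 4/36 = 1/9.
buttermilk: 350 g × 1/9 ≈ 38.9 g
heavy cream: 1.25 cup × 1/9 ≈ 0.1 cup
chocolate chips: 40 g × 1/9 ≈ 4.4 g
all-purpose flour: 50 g × 1/9 ÷ 28.35 g/oz ≈ 0.2 oz
cocoa powder: 4/3 cup × 1/9 × 85 g/cup ≈ 12.6 g
cornstarch: 50 g × 1/9 ÷ 128 g/cup × 16 tbsp/cup ≈ 0.7 tbsp

buttermilk: 38.9 g; heavy cream: 0.1 cup; chocolate chips: 4.4 g; all-purpose flour: 0.2 oz; cocoa powder: 12.6 g; cornstarch: 0.7 tbsp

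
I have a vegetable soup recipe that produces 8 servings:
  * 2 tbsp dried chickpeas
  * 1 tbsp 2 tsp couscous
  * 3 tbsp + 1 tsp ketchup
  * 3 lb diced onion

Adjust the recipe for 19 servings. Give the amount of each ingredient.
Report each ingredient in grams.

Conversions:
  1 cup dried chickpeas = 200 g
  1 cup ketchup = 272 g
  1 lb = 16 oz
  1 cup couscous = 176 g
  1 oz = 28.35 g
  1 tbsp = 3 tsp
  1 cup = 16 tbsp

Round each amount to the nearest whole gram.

dried chickpeas: 59 g; couscous: 44 g; ketchup: 135 g; diced onion: 3232 g

Scaling factor: 19/8 = 2.375.
dried chickpeas: 2 tbsp × 19/8 ÷ 16 tbsp/cup × 200 g/cup ≈ 59 g
couscous: (1 tbsp + 2 tsp = 5/3 tbsp) × 19/8 ÷ 16 tbsp/cup × 176 g/cup ≈ 44 g
ketchup: (3 tbsp + 1 tsp = 10/3 tbsp) × 19/8 ÷ 16 tbsp/cup × 272 g/cup ≈ 135 g
diced onion: 3 lb × 19/8 × 16 oz/lb × 28.35 g/oz ≈ 3232 g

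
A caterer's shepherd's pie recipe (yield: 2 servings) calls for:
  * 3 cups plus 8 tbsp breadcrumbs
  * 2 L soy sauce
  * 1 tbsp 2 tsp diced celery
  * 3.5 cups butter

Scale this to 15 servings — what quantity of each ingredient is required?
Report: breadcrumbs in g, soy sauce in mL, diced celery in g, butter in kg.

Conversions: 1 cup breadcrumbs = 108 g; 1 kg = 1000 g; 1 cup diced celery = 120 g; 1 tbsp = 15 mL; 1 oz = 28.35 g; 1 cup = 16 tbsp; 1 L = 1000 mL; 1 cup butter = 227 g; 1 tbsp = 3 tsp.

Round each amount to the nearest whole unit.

Scaling factor: 15/2 = 7.5.
breadcrumbs: (3 cup + 8 tbsp = 3.5 cup) × 15/2 × 108 g/cup = 2835 g
soy sauce: 2 L × 15/2 × 1000 mL/L = 15000 mL
diced celery: (1 tbsp + 2 tsp = 5/3 tbsp) × 15/2 ÷ 16 tbsp/cup × 120 g/cup ≈ 94 g
butter: 3.5 cup × 15/2 × 227 g/cup ÷ 1000 g/kg ≈ 6 kg

breadcrumbs: 2835 g; soy sauce: 15000 mL; diced celery: 94 g; butter: 6 kg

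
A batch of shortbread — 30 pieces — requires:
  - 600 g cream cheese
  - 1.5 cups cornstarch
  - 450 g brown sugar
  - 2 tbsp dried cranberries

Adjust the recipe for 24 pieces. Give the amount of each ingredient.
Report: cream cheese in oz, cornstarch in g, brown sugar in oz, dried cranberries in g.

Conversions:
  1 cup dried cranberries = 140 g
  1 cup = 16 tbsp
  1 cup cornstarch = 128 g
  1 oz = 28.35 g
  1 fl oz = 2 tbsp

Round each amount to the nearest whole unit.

cream cheese: 17 oz; cornstarch: 154 g; brown sugar: 13 oz; dried cranberries: 14 g

Scaling factor: 24/30 = 4/5 = 0.8.
cream cheese: 600 g × 4/5 ÷ 28.35 g/oz ≈ 17 oz
cornstarch: 1.5 cup × 4/5 × 128 g/cup ≈ 154 g
brown sugar: 450 g × 4/5 ÷ 28.35 g/oz ≈ 13 oz
dried cranberries: 2 tbsp × 4/5 ÷ 16 tbsp/cup × 140 g/cup = 14 g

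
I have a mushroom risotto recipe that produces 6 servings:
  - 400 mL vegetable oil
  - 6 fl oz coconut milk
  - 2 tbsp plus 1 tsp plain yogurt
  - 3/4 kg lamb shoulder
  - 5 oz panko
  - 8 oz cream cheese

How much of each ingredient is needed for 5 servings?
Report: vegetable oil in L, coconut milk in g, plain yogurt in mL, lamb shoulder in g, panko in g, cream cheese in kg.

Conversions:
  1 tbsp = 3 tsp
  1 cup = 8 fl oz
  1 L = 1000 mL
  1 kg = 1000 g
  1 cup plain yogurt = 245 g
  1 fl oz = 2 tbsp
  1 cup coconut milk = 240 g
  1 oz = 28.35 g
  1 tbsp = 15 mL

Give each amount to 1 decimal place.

vegetable oil: 0.3 L; coconut milk: 150.0 g; plain yogurt: 29.2 mL; lamb shoulder: 625.0 g; panko: 118.1 g; cream cheese: 0.2 kg

Scaling factor: 5/6.
vegetable oil: 400 mL × 5/6 ÷ 1000 mL/L ≈ 0.3 L
coconut milk: 6 fl oz × 5/6 ÷ 8 fl oz/cup × 240 g/cup = 150.0 g
plain yogurt: (2 tbsp + 1 tsp = 7/3 tbsp) × 5/6 × 15 mL/tbsp ≈ 29.2 mL
lamb shoulder: 0.75 kg × 5/6 × 1000 g/kg = 625.0 g
panko: 5 oz × 5/6 × 28.35 g/oz ≈ 118.1 g
cream cheese: 8 oz × 5/6 × 28.35 g/oz ÷ 1000 g/kg ≈ 0.2 kg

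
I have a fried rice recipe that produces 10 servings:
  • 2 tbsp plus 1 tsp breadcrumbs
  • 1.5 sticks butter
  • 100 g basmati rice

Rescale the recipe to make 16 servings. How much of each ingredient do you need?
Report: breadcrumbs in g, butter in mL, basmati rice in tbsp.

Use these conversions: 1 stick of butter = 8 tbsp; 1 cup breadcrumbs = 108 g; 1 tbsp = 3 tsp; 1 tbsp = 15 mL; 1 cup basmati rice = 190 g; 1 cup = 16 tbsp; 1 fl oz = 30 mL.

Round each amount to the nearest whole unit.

Scaling factor: 16/10 = 8/5 = 1.6.
breadcrumbs: (2 tbsp + 1 tsp = 7/3 tbsp) × 8/5 ÷ 16 tbsp/cup × 108 g/cup ≈ 25 g
butter: 1.5 stick × 8/5 × 8 tbsp/stick × 15 mL/tbsp = 288 mL
basmati rice: 100 g × 8/5 ÷ 190 g/cup × 16 tbsp/cup ≈ 13 tbsp

breadcrumbs: 25 g; butter: 288 mL; basmati rice: 13 tbsp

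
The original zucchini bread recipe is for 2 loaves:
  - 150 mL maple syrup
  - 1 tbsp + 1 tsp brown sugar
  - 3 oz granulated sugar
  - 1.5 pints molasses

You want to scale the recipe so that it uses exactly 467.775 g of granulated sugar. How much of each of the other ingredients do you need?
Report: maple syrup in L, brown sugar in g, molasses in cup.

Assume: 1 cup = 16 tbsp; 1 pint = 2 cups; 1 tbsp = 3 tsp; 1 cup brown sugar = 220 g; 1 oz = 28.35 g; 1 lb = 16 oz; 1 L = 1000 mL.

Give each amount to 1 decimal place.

The original recipe has 85.05 g of granulated sugar, so the scaling factor is 467.775 ÷ 85.05 = 11/2 = 5.5.
maple syrup: 150 mL × 11/2 ÷ 1000 mL/L ≈ 0.8 L
brown sugar: (1 tbsp + 1 tsp = 4/3 tbsp) × 11/2 ÷ 16 tbsp/cup × 220 g/cup ≈ 100.8 g
molasses: 1.5 pint × 11/2 × 2 cup/pint = 16.5 cup

maple syrup: 0.8 L; brown sugar: 100.8 g; molasses: 16.5 cup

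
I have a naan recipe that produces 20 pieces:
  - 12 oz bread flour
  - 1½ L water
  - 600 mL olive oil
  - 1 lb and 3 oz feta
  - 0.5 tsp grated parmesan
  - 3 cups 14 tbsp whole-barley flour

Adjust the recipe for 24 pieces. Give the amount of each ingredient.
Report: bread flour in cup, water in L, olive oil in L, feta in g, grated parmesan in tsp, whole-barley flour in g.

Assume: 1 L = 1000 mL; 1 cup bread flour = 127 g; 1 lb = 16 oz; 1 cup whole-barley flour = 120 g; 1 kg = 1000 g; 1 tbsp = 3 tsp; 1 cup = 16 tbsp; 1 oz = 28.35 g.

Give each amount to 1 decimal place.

Scaling factor: 24/20 = 6/5 = 1.2.
bread flour: 12 oz × 6/5 × 28.35 g/oz ÷ 127 g/cup ≈ 3.2 cup
water: 1.5 L × 6/5 = 1.8 L
olive oil: 600 mL × 6/5 ÷ 1000 mL/L ≈ 0.7 L
feta: (1 lb + 3 oz = 1.1875 lb) × 6/5 × 16 oz/lb × 28.35 g/oz ≈ 646.4 g
grated parmesan: 0.5 tsp × 6/5 = 0.6 tsp
whole-barley flour: (3 cup + 14 tbsp = 3.875 cup) × 6/5 × 120 g/cup = 558.0 g

bread flour: 3.2 cup; water: 1.8 L; olive oil: 0.7 L; feta: 646.4 g; grated parmesan: 0.6 tsp; whole-barley flour: 558.0 g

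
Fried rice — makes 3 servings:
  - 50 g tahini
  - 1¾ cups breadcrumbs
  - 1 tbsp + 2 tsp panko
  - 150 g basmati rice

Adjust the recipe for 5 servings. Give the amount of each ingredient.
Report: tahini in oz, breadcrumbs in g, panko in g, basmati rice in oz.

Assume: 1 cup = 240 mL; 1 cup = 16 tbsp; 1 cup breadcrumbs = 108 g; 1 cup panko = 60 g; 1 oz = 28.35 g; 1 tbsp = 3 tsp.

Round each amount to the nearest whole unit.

Scaling factor: 5/3.
tahini: 50 g × 5/3 ÷ 28.35 g/oz ≈ 3 oz
breadcrumbs: 1.75 cup × 5/3 × 108 g/cup = 315 g
panko: (1 tbsp + 2 tsp = 5/3 tbsp) × 5/3 ÷ 16 tbsp/cup × 60 g/cup ≈ 10 g
basmati rice: 150 g × 5/3 ÷ 28.35 g/oz ≈ 9 oz

tahini: 3 oz; breadcrumbs: 315 g; panko: 10 g; basmati rice: 9 oz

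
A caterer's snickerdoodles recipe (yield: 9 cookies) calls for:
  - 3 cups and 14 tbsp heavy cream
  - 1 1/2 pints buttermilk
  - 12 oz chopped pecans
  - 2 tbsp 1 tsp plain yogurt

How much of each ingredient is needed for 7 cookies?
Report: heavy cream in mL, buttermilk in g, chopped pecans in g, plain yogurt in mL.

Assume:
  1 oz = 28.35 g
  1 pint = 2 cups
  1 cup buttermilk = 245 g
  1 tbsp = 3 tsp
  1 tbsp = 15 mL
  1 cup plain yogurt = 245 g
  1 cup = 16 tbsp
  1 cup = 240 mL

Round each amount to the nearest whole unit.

heavy cream: 723 mL; buttermilk: 572 g; chopped pecans: 265 g; plain yogurt: 27 mL

Scaling factor: 7/9.
heavy cream: (3 cup + 14 tbsp = 3.875 cup) × 7/9 × 240 mL/cup ≈ 723 mL
buttermilk: 1.5 pint × 7/9 × 2 cup/pint × 245 g/cup ≈ 572 g
chopped pecans: 12 oz × 7/9 × 28.35 g/oz ≈ 265 g
plain yogurt: (2 tbsp + 1 tsp = 7/3 tbsp) × 7/9 × 15 mL/tbsp ≈ 27 mL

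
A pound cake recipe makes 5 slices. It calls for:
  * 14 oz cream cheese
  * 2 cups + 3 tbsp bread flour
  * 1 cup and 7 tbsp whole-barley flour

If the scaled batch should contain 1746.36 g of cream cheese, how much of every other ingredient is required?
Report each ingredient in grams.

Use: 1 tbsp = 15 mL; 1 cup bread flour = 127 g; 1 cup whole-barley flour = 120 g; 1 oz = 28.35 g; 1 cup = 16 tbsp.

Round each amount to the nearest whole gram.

bread flour: 1222 g; whole-barley flour: 759 g

The original recipe has 396.9 g of cream cheese, so the scaling factor is 1746.36 ÷ 396.9 = 22/5 = 4.4.
bread flour: (2 cup + 3 tbsp = 2.1875 cup) × 22/5 × 127 g/cup ≈ 1222 g
whole-barley flour: (1 cup + 7 tbsp = 1.4375 cup) × 22/5 × 120 g/cup = 759 g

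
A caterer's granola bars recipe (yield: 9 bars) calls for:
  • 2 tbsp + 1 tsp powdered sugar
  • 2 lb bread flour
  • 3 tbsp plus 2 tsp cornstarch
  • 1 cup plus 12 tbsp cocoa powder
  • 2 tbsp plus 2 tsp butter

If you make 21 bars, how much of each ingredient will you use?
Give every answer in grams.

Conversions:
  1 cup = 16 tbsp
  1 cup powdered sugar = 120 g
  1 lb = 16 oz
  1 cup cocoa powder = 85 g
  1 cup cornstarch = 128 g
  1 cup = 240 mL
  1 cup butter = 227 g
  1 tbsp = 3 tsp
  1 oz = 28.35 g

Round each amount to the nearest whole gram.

Scaling factor: 21/9 = 7/3.
powdered sugar: (2 tbsp + 1 tsp = 7/3 tbsp) × 7/3 ÷ 16 tbsp/cup × 120 g/cup ≈ 41 g
bread flour: 2 lb × 7/3 × 16 oz/lb × 28.35 g/oz ≈ 2117 g
cornstarch: (3 tbsp + 2 tsp = 11/3 tbsp) × 7/3 ÷ 16 tbsp/cup × 128 g/cup ≈ 68 g
cocoa powder: (1 cup + 12 tbsp = 1.75 cup) × 7/3 × 85 g/cup ≈ 347 g
butter: (2 tbsp + 2 tsp = 8/3 tbsp) × 7/3 ÷ 16 tbsp/cup × 227 g/cup ≈ 88 g

powdered sugar: 41 g; bread flour: 2117 g; cornstarch: 68 g; cocoa powder: 347 g; butter: 88 g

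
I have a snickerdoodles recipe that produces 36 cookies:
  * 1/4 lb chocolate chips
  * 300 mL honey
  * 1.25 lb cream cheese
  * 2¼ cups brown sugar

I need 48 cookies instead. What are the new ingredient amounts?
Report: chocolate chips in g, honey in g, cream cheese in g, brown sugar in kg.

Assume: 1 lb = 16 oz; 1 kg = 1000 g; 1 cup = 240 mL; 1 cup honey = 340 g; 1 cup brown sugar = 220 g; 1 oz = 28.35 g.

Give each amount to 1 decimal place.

chocolate chips: 151.2 g; honey: 566.7 g; cream cheese: 756.0 g; brown sugar: 0.7 kg

Scaling factor: 48/36 = 4/3.
chocolate chips: 0.25 lb × 4/3 × 16 oz/lb × 28.35 g/oz = 151.2 g
honey: 300 mL × 4/3 ÷ 240 mL/cup × 340 g/cup ≈ 566.7 g
cream cheese: 1.25 lb × 4/3 × 16 oz/lb × 28.35 g/oz = 756.0 g
brown sugar: 2.25 cup × 4/3 × 220 g/cup ÷ 1000 g/kg ≈ 0.7 kg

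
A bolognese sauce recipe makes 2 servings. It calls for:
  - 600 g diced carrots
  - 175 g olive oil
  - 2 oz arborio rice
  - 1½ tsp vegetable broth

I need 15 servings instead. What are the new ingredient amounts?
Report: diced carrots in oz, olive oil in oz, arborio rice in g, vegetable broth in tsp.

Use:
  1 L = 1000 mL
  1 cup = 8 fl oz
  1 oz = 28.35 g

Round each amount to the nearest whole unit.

Scaling factor: 15/2 = 7.5.
diced carrots: 600 g × 15/2 ÷ 28.35 g/oz ≈ 159 oz
olive oil: 175 g × 15/2 ÷ 28.35 g/oz ≈ 46 oz
arborio rice: 2 oz × 15/2 × 28.35 g/oz ≈ 425 g
vegetable broth: 1.5 tsp × 15/2 ≈ 11 tsp

diced carrots: 159 oz; olive oil: 46 oz; arborio rice: 425 g; vegetable broth: 11 tsp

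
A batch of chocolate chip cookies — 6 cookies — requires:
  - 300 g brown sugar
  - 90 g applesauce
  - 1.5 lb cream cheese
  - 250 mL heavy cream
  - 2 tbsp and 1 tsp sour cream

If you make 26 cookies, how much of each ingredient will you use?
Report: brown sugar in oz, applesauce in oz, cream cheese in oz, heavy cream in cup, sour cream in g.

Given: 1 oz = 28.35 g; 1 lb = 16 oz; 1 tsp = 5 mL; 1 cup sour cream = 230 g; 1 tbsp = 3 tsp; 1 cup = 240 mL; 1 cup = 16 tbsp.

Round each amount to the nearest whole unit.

brown sugar: 46 oz; applesauce: 14 oz; cream cheese: 104 oz; heavy cream: 5 cup; sour cream: 145 g

Scaling factor: 26/6 = 13/3.
brown sugar: 300 g × 13/3 ÷ 28.35 g/oz ≈ 46 oz
applesauce: 90 g × 13/3 ÷ 28.35 g/oz ≈ 14 oz
cream cheese: 1.5 lb × 13/3 × 16 oz/lb = 104 oz
heavy cream: 250 mL × 13/3 ÷ 240 mL/cup ≈ 5 cup
sour cream: (2 tbsp + 1 tsp = 7/3 tbsp) × 13/3 ÷ 16 tbsp/cup × 230 g/cup ≈ 145 g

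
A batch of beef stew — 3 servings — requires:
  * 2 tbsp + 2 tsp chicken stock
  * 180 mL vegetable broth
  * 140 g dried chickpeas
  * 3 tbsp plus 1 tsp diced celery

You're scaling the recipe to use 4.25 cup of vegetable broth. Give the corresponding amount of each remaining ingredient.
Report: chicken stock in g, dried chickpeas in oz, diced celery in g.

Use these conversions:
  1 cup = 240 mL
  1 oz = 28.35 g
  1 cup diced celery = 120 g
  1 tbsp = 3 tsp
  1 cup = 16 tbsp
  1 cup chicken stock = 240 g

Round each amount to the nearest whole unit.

The original recipe has 0.75 cup of vegetable broth, so the scaling factor is 4.25 ÷ 0.75 = 17/3.
chicken stock: (2 tbsp + 2 tsp = 8/3 tbsp) × 17/3 ÷ 16 tbsp/cup × 240 g/cup ≈ 227 g
dried chickpeas: 140 g × 17/3 ÷ 28.35 g/oz ≈ 28 oz
diced celery: (3 tbsp + 1 tsp = 10/3 tbsp) × 17/3 ÷ 16 tbsp/cup × 120 g/cup ≈ 142 g

chicken stock: 227 g; dried chickpeas: 28 oz; diced celery: 142 g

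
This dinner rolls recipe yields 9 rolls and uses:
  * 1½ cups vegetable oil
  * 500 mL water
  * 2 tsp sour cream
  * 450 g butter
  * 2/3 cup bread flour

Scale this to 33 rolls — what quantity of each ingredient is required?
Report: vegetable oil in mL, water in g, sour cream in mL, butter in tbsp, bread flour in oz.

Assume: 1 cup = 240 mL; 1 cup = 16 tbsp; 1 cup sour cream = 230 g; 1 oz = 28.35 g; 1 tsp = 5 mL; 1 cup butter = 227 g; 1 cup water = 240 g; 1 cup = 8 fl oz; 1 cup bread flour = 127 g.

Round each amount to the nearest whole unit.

Scaling factor: 33/9 = 11/3.
vegetable oil: 1.5 cup × 11/3 × 240 mL/cup = 1320 mL
water: 500 mL × 11/3 ÷ 240 mL/cup × 240 g/cup ≈ 1833 g
sour cream: 2 tsp × 11/3 × 5 mL/tsp ≈ 37 mL
butter: 450 g × 11/3 ÷ 227 g/cup × 16 tbsp/cup ≈ 116 tbsp
bread flour: 2/3 cup × 11/3 × 127 g/cup ÷ 28.35 g/oz ≈ 11 oz

vegetable oil: 1320 mL; water: 1833 g; sour cream: 37 mL; butter: 116 tbsp; bread flour: 11 oz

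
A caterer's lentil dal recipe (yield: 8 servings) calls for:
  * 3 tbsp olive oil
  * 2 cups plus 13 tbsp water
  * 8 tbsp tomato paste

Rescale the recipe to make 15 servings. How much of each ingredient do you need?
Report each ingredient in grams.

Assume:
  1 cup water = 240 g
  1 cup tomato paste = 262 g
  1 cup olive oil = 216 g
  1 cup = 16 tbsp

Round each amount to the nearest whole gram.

Scaling factor: 15/8 = 1.875.
olive oil: 3 tbsp × 15/8 ÷ 16 tbsp/cup × 216 g/cup ≈ 76 g
water: (2 cup + 13 tbsp = 2.8125 cup) × 15/8 × 240 g/cup ≈ 1266 g
tomato paste: 8 tbsp × 15/8 ÷ 16 tbsp/cup × 262 g/cup ≈ 246 g

olive oil: 76 g; water: 1266 g; tomato paste: 246 g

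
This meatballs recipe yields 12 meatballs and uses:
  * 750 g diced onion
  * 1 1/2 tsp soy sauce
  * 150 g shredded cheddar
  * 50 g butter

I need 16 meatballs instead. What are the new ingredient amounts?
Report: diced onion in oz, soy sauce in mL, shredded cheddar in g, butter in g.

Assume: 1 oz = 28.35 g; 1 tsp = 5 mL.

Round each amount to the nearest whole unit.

diced onion: 35 oz; soy sauce: 10 mL; shredded cheddar: 200 g; butter: 67 g

Scaling factor: 16/12 = 4/3.
diced onion: 750 g × 4/3 ÷ 28.35 g/oz ≈ 35 oz
soy sauce: 1.5 tsp × 4/3 × 5 mL/tsp = 10 mL
shredded cheddar: 150 g × 4/3 = 200 g
butter: 50 g × 4/3 ≈ 67 g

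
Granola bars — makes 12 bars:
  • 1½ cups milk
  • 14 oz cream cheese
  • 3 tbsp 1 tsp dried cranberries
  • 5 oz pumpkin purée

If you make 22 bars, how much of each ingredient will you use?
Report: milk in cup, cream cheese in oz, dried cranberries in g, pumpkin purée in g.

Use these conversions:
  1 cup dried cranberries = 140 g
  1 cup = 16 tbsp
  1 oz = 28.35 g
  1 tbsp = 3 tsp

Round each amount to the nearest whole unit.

milk: 3 cup; cream cheese: 26 oz; dried cranberries: 53 g; pumpkin purée: 260 g

Scaling factor: 22/12 = 11/6.
milk: 1.5 cup × 11/6 ≈ 3 cup
cream cheese: 14 oz × 11/6 ≈ 26 oz
dried cranberries: (3 tbsp + 1 tsp = 10/3 tbsp) × 11/6 ÷ 16 tbsp/cup × 140 g/cup ≈ 53 g
pumpkin purée: 5 oz × 11/6 × 28.35 g/oz ≈ 260 g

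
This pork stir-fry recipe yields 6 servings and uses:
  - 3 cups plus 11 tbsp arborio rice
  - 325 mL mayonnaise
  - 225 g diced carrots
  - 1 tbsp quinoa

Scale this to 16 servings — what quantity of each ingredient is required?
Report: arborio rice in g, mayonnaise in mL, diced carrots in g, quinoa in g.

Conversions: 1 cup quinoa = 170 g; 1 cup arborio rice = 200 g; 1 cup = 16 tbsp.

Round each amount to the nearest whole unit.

Scaling factor: 16/6 = 8/3.
arborio rice: (3 cup + 11 tbsp = 3.6875 cup) × 8/3 × 200 g/cup ≈ 1967 g
mayonnaise: 325 mL × 8/3 ≈ 867 mL
diced carrots: 225 g × 8/3 = 600 g
quinoa: 1 tbsp × 8/3 ÷ 16 tbsp/cup × 170 g/cup ≈ 28 g

arborio rice: 1967 g; mayonnaise: 867 mL; diced carrots: 600 g; quinoa: 28 g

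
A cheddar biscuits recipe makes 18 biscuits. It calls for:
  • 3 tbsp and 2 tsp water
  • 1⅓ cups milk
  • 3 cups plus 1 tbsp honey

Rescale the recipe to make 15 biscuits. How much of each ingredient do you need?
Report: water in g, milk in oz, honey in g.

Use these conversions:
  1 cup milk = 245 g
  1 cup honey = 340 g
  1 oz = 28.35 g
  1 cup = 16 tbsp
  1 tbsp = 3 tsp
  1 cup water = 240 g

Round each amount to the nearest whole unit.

Scaling factor: 15/18 = 5/6.
water: (3 tbsp + 2 tsp = 11/3 tbsp) × 5/6 ÷ 16 tbsp/cup × 240 g/cup ≈ 46 g
milk: 4/3 cup × 5/6 × 245 g/cup ÷ 28.35 g/oz ≈ 10 oz
honey: (3 cup + 1 tbsp = 3.0625 cup) × 5/6 × 340 g/cup ≈ 868 g

water: 46 g; milk: 10 oz; honey: 868 g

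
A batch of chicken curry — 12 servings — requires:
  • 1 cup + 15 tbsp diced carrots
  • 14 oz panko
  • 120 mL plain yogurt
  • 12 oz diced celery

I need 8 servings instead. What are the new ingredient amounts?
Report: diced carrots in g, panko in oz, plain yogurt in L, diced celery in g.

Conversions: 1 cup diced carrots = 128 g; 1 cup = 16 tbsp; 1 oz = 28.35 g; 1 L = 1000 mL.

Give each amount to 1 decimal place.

Scaling factor: 8/12 = 2/3.
diced carrots: (1 cup + 15 tbsp = 1.9375 cup) × 2/3 × 128 g/cup ≈ 165.3 g
panko: 14 oz × 2/3 ≈ 9.3 oz
plain yogurt: 120 mL × 2/3 ÷ 1000 mL/L ≈ 0.1 L
diced celery: 12 oz × 2/3 × 28.35 g/oz = 226.8 g

diced carrots: 165.3 g; panko: 9.3 oz; plain yogurt: 0.1 L; diced celery: 226.8 g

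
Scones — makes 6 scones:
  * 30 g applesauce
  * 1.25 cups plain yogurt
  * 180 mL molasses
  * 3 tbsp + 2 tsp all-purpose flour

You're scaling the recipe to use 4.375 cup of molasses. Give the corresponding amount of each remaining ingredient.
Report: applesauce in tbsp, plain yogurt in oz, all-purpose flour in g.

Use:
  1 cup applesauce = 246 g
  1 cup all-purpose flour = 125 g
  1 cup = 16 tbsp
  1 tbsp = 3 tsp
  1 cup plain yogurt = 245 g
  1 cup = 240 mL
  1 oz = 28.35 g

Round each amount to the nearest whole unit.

The original recipe has 0.75 cup of molasses, so the scaling factor is 4.375 ÷ 0.75 = 35/6.
applesauce: 30 g × 35/6 ÷ 246 g/cup × 16 tbsp/cup ≈ 11 tbsp
plain yogurt: 1.25 cup × 35/6 × 245 g/cup ÷ 28.35 g/oz ≈ 63 oz
all-purpose flour: (3 tbsp + 2 tsp = 11/3 tbsp) × 35/6 ÷ 16 tbsp/cup × 125 g/cup ≈ 167 g

applesauce: 11 tbsp; plain yogurt: 63 oz; all-purpose flour: 167 g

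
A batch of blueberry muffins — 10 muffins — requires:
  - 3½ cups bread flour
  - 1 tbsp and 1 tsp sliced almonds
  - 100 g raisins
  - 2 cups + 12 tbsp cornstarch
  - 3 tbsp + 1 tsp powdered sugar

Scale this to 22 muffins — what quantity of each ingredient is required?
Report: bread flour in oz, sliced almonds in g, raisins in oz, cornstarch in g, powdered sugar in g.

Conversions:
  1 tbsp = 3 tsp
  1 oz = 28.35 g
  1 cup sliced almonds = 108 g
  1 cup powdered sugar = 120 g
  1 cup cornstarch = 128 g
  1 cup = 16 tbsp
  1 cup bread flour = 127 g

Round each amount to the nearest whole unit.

Scaling factor: 22/10 = 11/5 = 2.2.
bread flour: 3.5 cup × 11/5 × 127 g/cup ÷ 28.35 g/oz ≈ 34 oz
sliced almonds: (1 tbsp + 1 tsp = 4/3 tbsp) × 11/5 ÷ 16 tbsp/cup × 108 g/cup ≈ 20 g
raisins: 100 g × 11/5 ÷ 28.35 g/oz ≈ 8 oz
cornstarch: (2 cup + 12 tbsp = 2.75 cup) × 11/5 × 128 g/cup ≈ 774 g
powdered sugar: (3 tbsp + 1 tsp = 10/3 tbsp) × 11/5 ÷ 16 tbsp/cup × 120 g/cup = 55 g

bread flour: 34 oz; sliced almonds: 20 g; raisins: 8 oz; cornstarch: 774 g; powdered sugar: 55 g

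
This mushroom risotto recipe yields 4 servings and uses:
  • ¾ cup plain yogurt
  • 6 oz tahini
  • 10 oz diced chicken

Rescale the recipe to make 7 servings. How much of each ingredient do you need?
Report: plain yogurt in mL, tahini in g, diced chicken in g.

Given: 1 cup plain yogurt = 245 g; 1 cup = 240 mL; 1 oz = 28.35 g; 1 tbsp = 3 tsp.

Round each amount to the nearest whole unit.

Scaling factor: 7/4 = 1.75.
plain yogurt: 0.75 cup × 7/4 × 240 mL/cup = 315 mL
tahini: 6 oz × 7/4 × 28.35 g/oz ≈ 298 g
diced chicken: 10 oz × 7/4 × 28.35 g/oz ≈ 496 g

plain yogurt: 315 mL; tahini: 298 g; diced chicken: 496 g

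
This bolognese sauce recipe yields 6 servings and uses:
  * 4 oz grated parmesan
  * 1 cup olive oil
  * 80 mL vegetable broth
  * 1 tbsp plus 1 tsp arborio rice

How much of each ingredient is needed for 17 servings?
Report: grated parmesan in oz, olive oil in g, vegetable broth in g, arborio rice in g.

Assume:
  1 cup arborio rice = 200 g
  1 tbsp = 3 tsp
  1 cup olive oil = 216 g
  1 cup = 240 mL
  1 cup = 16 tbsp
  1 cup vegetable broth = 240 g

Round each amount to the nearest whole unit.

grated parmesan: 11 oz; olive oil: 612 g; vegetable broth: 227 g; arborio rice: 47 g

Scaling factor: 17/6.
grated parmesan: 4 oz × 17/6 ≈ 11 oz
olive oil: 1 cup × 17/6 × 216 g/cup = 612 g
vegetable broth: 80 mL × 17/6 ÷ 240 mL/cup × 240 g/cup ≈ 227 g
arborio rice: (1 tbsp + 1 tsp = 4/3 tbsp) × 17/6 ÷ 16 tbsp/cup × 200 g/cup ≈ 47 g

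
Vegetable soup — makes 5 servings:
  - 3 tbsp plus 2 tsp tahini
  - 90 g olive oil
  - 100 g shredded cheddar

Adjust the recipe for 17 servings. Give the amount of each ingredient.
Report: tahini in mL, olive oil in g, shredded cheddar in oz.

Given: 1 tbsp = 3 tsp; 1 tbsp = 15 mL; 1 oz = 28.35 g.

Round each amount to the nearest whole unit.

tahini: 187 mL; olive oil: 306 g; shredded cheddar: 12 oz

Scaling factor: 17/5 = 3.4.
tahini: (3 tbsp + 2 tsp = 11/3 tbsp) × 17/5 × 15 mL/tbsp = 187 mL
olive oil: 90 g × 17/5 = 306 g
shredded cheddar: 100 g × 17/5 ÷ 28.35 g/oz ≈ 12 oz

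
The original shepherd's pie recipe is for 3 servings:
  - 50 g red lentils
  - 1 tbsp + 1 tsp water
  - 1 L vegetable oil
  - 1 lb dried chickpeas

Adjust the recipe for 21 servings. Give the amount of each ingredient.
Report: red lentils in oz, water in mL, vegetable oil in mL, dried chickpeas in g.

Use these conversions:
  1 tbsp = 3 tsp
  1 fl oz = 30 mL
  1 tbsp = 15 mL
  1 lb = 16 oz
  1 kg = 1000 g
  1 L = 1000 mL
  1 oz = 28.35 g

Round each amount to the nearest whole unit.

red lentils: 12 oz; water: 140 mL; vegetable oil: 7000 mL; dried chickpeas: 3175 g

Scaling factor: 21/3 = 7.
red lentils: 50 g × 7 ÷ 28.35 g/oz ≈ 12 oz
water: (1 tbsp + 1 tsp = 4/3 tbsp) × 7 × 15 mL/tbsp = 140 mL
vegetable oil: 1 L × 7 × 1000 mL/L = 7000 mL
dried chickpeas: 1 lb × 7 × 16 oz/lb × 28.35 g/oz ≈ 3175 g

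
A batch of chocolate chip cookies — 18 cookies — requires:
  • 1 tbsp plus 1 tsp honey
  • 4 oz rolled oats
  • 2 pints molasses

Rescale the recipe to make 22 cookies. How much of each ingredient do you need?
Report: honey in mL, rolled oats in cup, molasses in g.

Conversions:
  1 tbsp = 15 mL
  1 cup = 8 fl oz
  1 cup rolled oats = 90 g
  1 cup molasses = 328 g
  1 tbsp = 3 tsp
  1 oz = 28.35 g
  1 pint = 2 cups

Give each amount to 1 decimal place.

Scaling factor: 22/18 = 11/9.
honey: (1 tbsp + 1 tsp = 4/3 tbsp) × 11/9 × 15 mL/tbsp ≈ 24.4 mL
rolled oats: 4 oz × 11/9 × 28.35 g/oz ÷ 90 g/cup ≈ 1.5 cup
molasses: 2 pint × 11/9 × 2 cup/pint × 328 g/cup ≈ 1603.6 g

honey: 24.4 mL; rolled oats: 1.5 cup; molasses: 1603.6 g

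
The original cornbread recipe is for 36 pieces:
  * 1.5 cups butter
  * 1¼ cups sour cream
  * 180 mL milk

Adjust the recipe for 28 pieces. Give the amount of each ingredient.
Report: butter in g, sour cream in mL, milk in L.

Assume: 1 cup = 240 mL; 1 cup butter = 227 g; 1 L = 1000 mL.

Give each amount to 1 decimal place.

Scaling factor: 28/36 = 7/9.
butter: 1.5 cup × 7/9 × 227 g/cup ≈ 264.8 g
sour cream: 1.25 cup × 7/9 × 240 mL/cup ≈ 233.3 mL
milk: 180 mL × 7/9 ÷ 1000 mL/L ≈ 0.1 L

butter: 264.8 g; sour cream: 233.3 mL; milk: 0.1 L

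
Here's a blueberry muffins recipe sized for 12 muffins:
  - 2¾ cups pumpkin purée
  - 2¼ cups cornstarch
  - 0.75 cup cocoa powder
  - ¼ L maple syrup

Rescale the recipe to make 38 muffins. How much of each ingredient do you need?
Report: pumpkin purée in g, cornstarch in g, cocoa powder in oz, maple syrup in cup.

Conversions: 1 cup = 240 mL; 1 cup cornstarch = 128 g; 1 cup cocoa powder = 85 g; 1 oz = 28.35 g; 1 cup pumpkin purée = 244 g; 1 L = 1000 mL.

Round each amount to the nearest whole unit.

Scaling factor: 38/12 = 19/6.
pumpkin purée: 2.75 cup × 19/6 × 244 g/cup ≈ 2125 g
cornstarch: 2.25 cup × 19/6 × 128 g/cup = 912 g
cocoa powder: 0.75 cup × 19/6 × 85 g/cup ÷ 28.35 g/oz ≈ 7 oz
maple syrup: 0.25 L × 19/6 × 1000 mL/L ÷ 240 mL/cup ≈ 3 cup

pumpkin purée: 2125 g; cornstarch: 912 g; cocoa powder: 7 oz; maple syrup: 3 cup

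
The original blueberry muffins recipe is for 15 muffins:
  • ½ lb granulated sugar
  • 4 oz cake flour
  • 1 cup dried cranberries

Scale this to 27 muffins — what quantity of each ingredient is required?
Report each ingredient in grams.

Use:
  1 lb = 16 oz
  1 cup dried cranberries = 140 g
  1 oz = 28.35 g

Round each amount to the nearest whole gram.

Scaling factor: 27/15 = 9/5 = 1.8.
granulated sugar: 0.5 lb × 9/5 × 16 oz/lb × 28.35 g/oz ≈ 408 g
cake flour: 4 oz × 9/5 × 28.35 g/oz ≈ 204 g
dried cranberries: 1 cup × 9/5 × 140 g/cup = 252 g

granulated sugar: 408 g; cake flour: 204 g; dried cranberries: 252 g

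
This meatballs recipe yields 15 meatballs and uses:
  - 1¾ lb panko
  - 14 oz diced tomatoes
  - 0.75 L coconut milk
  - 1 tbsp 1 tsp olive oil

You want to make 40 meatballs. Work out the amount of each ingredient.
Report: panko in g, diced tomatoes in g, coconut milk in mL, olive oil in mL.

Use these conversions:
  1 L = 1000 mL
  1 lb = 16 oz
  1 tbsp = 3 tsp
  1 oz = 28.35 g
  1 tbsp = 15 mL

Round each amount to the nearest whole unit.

Scaling factor: 40/15 = 8/3.
panko: 1.75 lb × 8/3 × 16 oz/lb × 28.35 g/oz ≈ 2117 g
diced tomatoes: 14 oz × 8/3 × 28.35 g/oz ≈ 1058 g
coconut milk: 0.75 L × 8/3 × 1000 mL/L = 2000 mL
olive oil: (1 tbsp + 1 tsp = 4/3 tbsp) × 8/3 × 15 mL/tbsp ≈ 53 mL

panko: 2117 g; diced tomatoes: 1058 g; coconut milk: 2000 mL; olive oil: 53 mL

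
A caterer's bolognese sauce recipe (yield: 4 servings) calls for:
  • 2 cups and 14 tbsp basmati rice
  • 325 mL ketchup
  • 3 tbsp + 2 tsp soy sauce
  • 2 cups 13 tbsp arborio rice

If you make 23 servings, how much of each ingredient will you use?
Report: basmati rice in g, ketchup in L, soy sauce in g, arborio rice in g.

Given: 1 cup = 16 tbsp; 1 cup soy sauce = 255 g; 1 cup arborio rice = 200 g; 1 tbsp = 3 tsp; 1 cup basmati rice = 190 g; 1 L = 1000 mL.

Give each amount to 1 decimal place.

Scaling factor: 23/4 = 5.75.
basmati rice: (2 cup + 14 tbsp = 2.875 cup) × 23/4 × 190 g/cup ≈ 3140.9 g
ketchup: 325 mL × 23/4 ÷ 1000 mL/L ≈ 1.9 L
soy sauce: (3 tbsp + 2 tsp = 11/3 tbsp) × 23/4 ÷ 16 tbsp/cup × 255 g/cup ≈ 336.0 g
arborio rice: (2 cup + 13 tbsp = 2.8125 cup) × 23/4 × 200 g/cup ≈ 3234.4 g

basmati rice: 3140.9 g; ketchup: 1.9 L; soy sauce: 336.0 g; arborio rice: 3234.4 g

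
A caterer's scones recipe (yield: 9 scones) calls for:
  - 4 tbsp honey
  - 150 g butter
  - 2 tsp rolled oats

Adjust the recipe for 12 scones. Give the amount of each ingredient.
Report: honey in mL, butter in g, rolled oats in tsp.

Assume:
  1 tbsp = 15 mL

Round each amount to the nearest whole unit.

Scaling factor: 12/9 = 4/3.
honey: 4 tbsp × 4/3 × 15 mL/tbsp = 80 mL
butter: 150 g × 4/3 = 200 g
rolled oats: 2 tsp × 4/3 ≈ 3 tsp

honey: 80 mL; butter: 200 g; rolled oats: 3 tsp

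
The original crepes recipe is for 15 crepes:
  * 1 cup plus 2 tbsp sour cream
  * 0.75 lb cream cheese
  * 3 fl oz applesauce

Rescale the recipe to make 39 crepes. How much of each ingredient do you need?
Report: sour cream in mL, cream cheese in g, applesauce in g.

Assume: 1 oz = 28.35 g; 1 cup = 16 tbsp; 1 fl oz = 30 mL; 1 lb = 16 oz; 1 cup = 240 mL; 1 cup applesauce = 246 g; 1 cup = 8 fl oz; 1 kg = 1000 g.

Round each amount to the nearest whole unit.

Scaling factor: 39/15 = 13/5 = 2.6.
sour cream: (1 cup + 2 tbsp = 1.125 cup) × 13/5 × 240 mL/cup = 702 mL
cream cheese: 0.75 lb × 13/5 × 16 oz/lb × 28.35 g/oz ≈ 885 g
applesauce: 3 fl oz × 13/5 ÷ 8 fl oz/cup × 246 g/cup ≈ 240 g

sour cream: 702 mL; cream cheese: 885 g; applesauce: 240 g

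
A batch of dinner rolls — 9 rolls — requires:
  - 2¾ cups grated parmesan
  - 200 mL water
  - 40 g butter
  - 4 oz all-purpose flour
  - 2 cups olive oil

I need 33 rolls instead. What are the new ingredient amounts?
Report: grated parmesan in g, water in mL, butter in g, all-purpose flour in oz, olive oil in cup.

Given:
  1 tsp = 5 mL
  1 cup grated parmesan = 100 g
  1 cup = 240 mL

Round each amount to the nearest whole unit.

Scaling factor: 33/9 = 11/3.
grated parmesan: 2.75 cup × 11/3 × 100 g/cup ≈ 1008 g
water: 200 mL × 11/3 ≈ 733 mL
butter: 40 g × 11/3 ≈ 147 g
all-purpose flour: 4 oz × 11/3 ≈ 15 oz
olive oil: 2 cup × 11/3 ≈ 7 cup

grated parmesan: 1008 g; water: 733 mL; butter: 147 g; all-purpose flour: 15 oz; olive oil: 7 cup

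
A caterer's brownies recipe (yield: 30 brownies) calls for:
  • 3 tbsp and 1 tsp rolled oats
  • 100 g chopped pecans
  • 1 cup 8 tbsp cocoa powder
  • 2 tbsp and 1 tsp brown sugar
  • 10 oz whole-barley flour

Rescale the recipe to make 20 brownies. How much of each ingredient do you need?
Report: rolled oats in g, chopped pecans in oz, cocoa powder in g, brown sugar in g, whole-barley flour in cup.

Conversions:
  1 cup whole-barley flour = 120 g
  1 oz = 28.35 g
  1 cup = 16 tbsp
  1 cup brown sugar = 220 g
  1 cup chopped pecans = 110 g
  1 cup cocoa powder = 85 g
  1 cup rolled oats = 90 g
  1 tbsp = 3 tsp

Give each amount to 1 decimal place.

Scaling factor: 20/30 = 2/3.
rolled oats: (3 tbsp + 1 tsp = 10/3 tbsp) × 2/3 ÷ 16 tbsp/cup × 90 g/cup = 12.5 g
chopped pecans: 100 g × 2/3 ÷ 28.35 g/oz ≈ 2.4 oz
cocoa powder: (1 cup + 8 tbsp = 1.5 cup) × 2/3 × 85 g/cup = 85.0 g
brown sugar: (2 tbsp + 1 tsp = 7/3 tbsp) × 2/3 ÷ 16 tbsp/cup × 220 g/cup ≈ 21.4 g
whole-barley flour: 10 oz × 2/3 × 28.35 g/oz ÷ 120 g/cup ≈ 1.6 cup

rolled oats: 12.5 g; chopped pecans: 2.4 oz; cocoa powder: 85.0 g; brown sugar: 21.4 g; whole-barley flour: 1.6 cup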